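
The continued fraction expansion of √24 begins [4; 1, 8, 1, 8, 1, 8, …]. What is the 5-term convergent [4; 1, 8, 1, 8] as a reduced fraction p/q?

a_0 = 4: 4/1
a_1 = 1: 5/1
a_2 = 8: 44/9
a_3 = 1: 49/10
a_4 = 8: 436/89

436/89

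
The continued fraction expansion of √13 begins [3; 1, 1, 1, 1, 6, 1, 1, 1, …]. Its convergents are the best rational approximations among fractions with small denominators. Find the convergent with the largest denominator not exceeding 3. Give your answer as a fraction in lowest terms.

11/3

List convergents until the denominator exceeds the bound:
a_0 = 3: 3/1  (≤ bound)
a_1 = 1: 4/1  (≤ bound)
a_2 = 1: 7/2  (≤ bound)
a_3 = 1: 11/3  (≤ bound)
a_4 = 1: 18/5  (> 3, stop)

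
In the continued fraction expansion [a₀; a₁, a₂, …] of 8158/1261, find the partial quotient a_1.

Apply division with remainder until the remainder is 0:
⌊8158/1261⌋ = 6, remainder 592
⌊1261/592⌋ = 2, remainder 77

2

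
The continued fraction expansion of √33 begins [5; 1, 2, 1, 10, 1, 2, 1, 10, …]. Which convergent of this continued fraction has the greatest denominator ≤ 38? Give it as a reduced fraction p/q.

a_0 = 5: 5/1  (≤ bound)
a_1 = 1: 6/1  (≤ bound)
a_2 = 2: 17/3  (≤ bound)
a_3 = 1: 23/4  (≤ bound)
a_4 = 10: 247/43  (> 38, stop)

23/4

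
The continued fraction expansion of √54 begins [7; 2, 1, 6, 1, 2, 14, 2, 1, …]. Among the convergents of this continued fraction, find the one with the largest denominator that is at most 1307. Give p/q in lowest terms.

6959/947

a_0 = 7: 7/1  (≤ bound)
a_1 = 2: 15/2  (≤ bound)
a_2 = 1: 22/3  (≤ bound)
a_3 = 6: 147/20  (≤ bound)
a_4 = 1: 169/23  (≤ bound)
a_5 = 2: 485/66  (≤ bound)
a_6 = 14: 6959/947  (≤ bound)
a_7 = 2: 14403/1960  (> 1307, stop)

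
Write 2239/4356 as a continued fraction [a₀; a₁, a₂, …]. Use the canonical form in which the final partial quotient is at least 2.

Repeatedly divide and take the remainder:
⌊2239/4356⌋ = 0, remainder 2239
⌊4356/2239⌋ = 1, remainder 2117
⌊2239/2117⌋ = 1, remainder 122
⌊2117/122⌋ = 17, remainder 43
⌊122/43⌋ = 2, remainder 36
⌊43/36⌋ = 1, remainder 7
⌊36/7⌋ = 5, remainder 1
⌊7/1⌋ = 7, remainder 0

[0; 1, 1, 17, 2, 1, 5, 7]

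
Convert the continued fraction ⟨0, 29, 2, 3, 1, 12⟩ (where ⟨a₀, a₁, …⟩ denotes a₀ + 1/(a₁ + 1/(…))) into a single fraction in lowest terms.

a_0 = 0: 0/1
a_1 = 29: 1/29
a_2 = 2: 2/59
a_3 = 3: 7/206
a_4 = 1: 9/265
a_5 = 12: 115/3386

115/3386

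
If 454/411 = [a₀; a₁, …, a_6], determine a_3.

Apply division with remainder until the remainder is 0:
⌊454/411⌋ = 1, remainder 43
⌊411/43⌋ = 9, remainder 24
⌊43/24⌋ = 1, remainder 19
⌊24/19⌋ = 1, remainder 5

1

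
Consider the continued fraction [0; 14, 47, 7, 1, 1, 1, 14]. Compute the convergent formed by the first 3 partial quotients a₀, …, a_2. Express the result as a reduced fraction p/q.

47/659

a_0 = 0: 0/1
a_1 = 14: 1/14
a_2 = 47: 47/659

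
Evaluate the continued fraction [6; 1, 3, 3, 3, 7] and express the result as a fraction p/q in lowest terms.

Build up convergents one term at a time:
a_0 = 6: 6/1
a_1 = 1: 7/1
a_2 = 3: 27/4
a_3 = 3: 88/13
a_4 = 3: 291/43
a_5 = 7: 2125/314

2125/314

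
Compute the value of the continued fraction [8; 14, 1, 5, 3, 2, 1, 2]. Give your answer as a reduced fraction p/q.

Use the convergent recurrence hₖ = aₖ·hₖ₋₁ + hₖ₋₂ (and likewise for the denominators kₖ):
a_0 = 8: 8/1
a_1 = 14: 113/14
a_2 = 1: 121/15
a_3 = 5: 718/89
a_4 = 3: 2275/282
a_5 = 2: 5268/653
a_6 = 1: 7543/935
a_7 = 2: 20354/2523

20354/2523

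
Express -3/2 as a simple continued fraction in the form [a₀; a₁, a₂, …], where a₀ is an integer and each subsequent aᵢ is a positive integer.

Repeatedly divide and take the remainder:
⌊-3/2⌋ = -2, remainder 1
⌊2/1⌋ = 2, remainder 0

[-2; 2]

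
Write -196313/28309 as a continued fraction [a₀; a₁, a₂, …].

Apply division with remainder until the remainder is 0:
⌊-196313/28309⌋ = -7, remainder 1850
⌊28309/1850⌋ = 15, remainder 559
⌊1850/559⌋ = 3, remainder 173
⌊559/173⌋ = 3, remainder 40
⌊173/40⌋ = 4, remainder 13
⌊40/13⌋ = 3, remainder 1
⌊13/1⌋ = 13, remainder 0

[-7; 15, 3, 3, 4, 3, 13]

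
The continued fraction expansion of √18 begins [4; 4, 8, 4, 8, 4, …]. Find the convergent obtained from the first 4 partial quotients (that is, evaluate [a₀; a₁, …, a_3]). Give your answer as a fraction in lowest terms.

a_0 = 4: 4/1
a_1 = 4: 17/4
a_2 = 8: 140/33
a_3 = 4: 577/136

577/136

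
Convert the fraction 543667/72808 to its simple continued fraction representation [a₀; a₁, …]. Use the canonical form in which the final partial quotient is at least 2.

Repeatedly divide and take the remainder:
543667 = 7·72808 + 34011, so a_0 = 7
72808 = 2·34011 + 4786, so a_1 = 2
34011 = 7·4786 + 509, so a_2 = 7
4786 = 9·509 + 205, so a_3 = 9
509 = 2·205 + 99, so a_4 = 2
205 = 2·99 + 7, so a_5 = 2
99 = 14·7 + 1, so a_6 = 14
7 = 7·1 + 0, so a_7 = 7

[7; 2, 7, 9, 2, 2, 14, 7]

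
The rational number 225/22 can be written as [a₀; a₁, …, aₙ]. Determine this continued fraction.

225 ÷ 22 → quotient 10, remainder 5
22 ÷ 5 → quotient 4, remainder 2
5 ÷ 2 → quotient 2, remainder 1
2 ÷ 1 → quotient 2, remainder 0

[10; 4, 2, 2]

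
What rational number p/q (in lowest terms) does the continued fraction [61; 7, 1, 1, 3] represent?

Start with 3.
1 + 1/(3/1) = 1 + 1/3 = 4/3
1 + 1/(4/3) = 1 + 3/4 = 7/4
7 + 1/(7/4) = 7 + 4/7 = 53/7
61 + 1/(53/7) = 61 + 7/53 = 3240/53

3240/53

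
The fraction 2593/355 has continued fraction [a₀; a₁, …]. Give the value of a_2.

2593 ÷ 355 → quotient 7, remainder 108
355 ÷ 108 → quotient 3, remainder 31
108 ÷ 31 → quotient 3, remainder 15

3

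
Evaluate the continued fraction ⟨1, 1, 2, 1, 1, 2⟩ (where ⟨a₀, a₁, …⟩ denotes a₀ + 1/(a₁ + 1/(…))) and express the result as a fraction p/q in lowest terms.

31/18

a_0 = 1: 1/1
a_1 = 1: 2/1
a_2 = 2: 5/3
a_3 = 1: 7/4
a_4 = 1: 12/7
a_5 = 2: 31/18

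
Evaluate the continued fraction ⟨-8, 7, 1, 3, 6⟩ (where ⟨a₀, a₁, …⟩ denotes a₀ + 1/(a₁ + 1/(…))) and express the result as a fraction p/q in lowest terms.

-1527/194

Use the convergent recurrence hₖ = aₖ·hₖ₋₁ + hₖ₋₂ (and likewise for the denominators kₖ):
a_0 = -8: -8/1
a_1 = 7: -55/7
a_2 = 1: -63/8
a_3 = 3: -244/31
a_4 = 6: -1527/194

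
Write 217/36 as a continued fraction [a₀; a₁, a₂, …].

Repeatedly divide and take the remainder:
217 = 6·36 + 1, so a_0 = 6
36 = 36·1 + 0, so a_1 = 36

[6; 36]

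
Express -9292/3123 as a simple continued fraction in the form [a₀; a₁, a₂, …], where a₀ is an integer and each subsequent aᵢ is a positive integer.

-9292 = -3·3123 + 77, so a_0 = -3
3123 = 40·77 + 43, so a_1 = 40
77 = 1·43 + 34, so a_2 = 1
43 = 1·34 + 9, so a_3 = 1
34 = 3·9 + 7, so a_4 = 3
9 = 1·7 + 2, so a_5 = 1
7 = 3·2 + 1, so a_6 = 3
2 = 2·1 + 0, so a_7 = 2

[-3; 40, 1, 1, 3, 1, 3, 2]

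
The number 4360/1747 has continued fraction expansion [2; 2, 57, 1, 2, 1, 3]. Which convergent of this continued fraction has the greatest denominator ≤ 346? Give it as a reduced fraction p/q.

a_0 = 2: 2/1  (≤ bound)
a_1 = 2: 5/2  (≤ bound)
a_2 = 57: 287/115  (≤ bound)
a_3 = 1: 292/117  (≤ bound)
a_4 = 2: 871/349  (> 346, stop)

292/117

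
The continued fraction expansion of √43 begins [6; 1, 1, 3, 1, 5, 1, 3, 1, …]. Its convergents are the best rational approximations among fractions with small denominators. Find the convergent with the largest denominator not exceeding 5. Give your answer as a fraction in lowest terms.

13/2

a_0 = 6: 6/1  (≤ bound)
a_1 = 1: 7/1  (≤ bound)
a_2 = 1: 13/2  (≤ bound)
a_3 = 3: 46/7  (> 5, stop)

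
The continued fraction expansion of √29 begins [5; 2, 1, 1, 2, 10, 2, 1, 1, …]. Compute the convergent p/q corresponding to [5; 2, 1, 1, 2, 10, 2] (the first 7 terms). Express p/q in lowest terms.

1524/283

Collapse the nested fraction from the inside out:
Start with 2.
10 + 1/(2/1) = 10 + 1/2 = 21/2
2 + 1/(21/2) = 2 + 2/21 = 44/21
1 + 1/(44/21) = 1 + 21/44 = 65/44
1 + 1/(65/44) = 1 + 44/65 = 109/65
2 + 1/(109/65) = 2 + 65/109 = 283/109
5 + 1/(283/109) = 5 + 109/283 = 1524/283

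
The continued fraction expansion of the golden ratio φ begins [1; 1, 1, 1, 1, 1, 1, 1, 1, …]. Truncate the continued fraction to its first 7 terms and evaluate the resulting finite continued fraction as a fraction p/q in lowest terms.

Build up convergents one term at a time:
a_0 = 1: 1/1
a_1 = 1: 2/1
a_2 = 1: 3/2
a_3 = 1: 5/3
a_4 = 1: 8/5
a_5 = 1: 13/8
a_6 = 1: 21/13

21/13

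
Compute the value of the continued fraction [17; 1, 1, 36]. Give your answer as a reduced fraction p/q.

1278/73

Collapse the nested fraction from the inside out:
Start with 36.
1 + 1/(36/1) = 1 + 1/36 = 37/36
1 + 1/(37/36) = 1 + 36/37 = 73/37
17 + 1/(73/37) = 17 + 37/73 = 1278/73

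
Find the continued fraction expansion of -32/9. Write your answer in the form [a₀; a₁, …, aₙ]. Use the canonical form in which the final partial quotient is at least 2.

[-4; 2, 4]

Apply division with remainder until the remainder is 0:
⌊-32/9⌋ = -4, remainder 4
⌊9/4⌋ = 2, remainder 1
⌊4/1⌋ = 4, remainder 0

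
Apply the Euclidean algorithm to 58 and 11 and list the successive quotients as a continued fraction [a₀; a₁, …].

[5; 3, 1, 2]

58 ÷ 11 → quotient 5, remainder 3
11 ÷ 3 → quotient 3, remainder 2
3 ÷ 2 → quotient 1, remainder 1
2 ÷ 1 → quotient 2, remainder 0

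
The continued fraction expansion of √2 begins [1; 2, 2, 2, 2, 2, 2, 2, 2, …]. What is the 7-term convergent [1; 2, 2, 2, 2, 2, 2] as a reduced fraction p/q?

Start with 2.
2 + 1/(2/1) = 2 + 1/2 = 5/2
2 + 1/(5/2) = 2 + 2/5 = 12/5
2 + 1/(12/5) = 2 + 5/12 = 29/12
2 + 1/(29/12) = 2 + 12/29 = 70/29
2 + 1/(70/29) = 2 + 29/70 = 169/70
1 + 1/(169/70) = 1 + 70/169 = 239/169

239/169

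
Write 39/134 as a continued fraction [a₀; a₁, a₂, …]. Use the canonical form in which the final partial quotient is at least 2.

Apply division with remainder until the remainder is 0:
39 ÷ 134 → quotient 0, remainder 39
134 ÷ 39 → quotient 3, remainder 17
39 ÷ 17 → quotient 2, remainder 5
17 ÷ 5 → quotient 3, remainder 2
5 ÷ 2 → quotient 2, remainder 1
2 ÷ 1 → quotient 2, remainder 0

[0; 3, 2, 3, 2, 2]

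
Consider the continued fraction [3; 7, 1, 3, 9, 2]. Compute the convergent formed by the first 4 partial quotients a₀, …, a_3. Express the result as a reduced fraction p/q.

97/31

a_0 = 3: 3/1
a_1 = 7: 22/7
a_2 = 1: 25/8
a_3 = 3: 97/31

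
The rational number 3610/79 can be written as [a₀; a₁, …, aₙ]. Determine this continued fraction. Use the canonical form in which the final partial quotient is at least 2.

3610 ÷ 79 → quotient 45, remainder 55
79 ÷ 55 → quotient 1, remainder 24
55 ÷ 24 → quotient 2, remainder 7
24 ÷ 7 → quotient 3, remainder 3
7 ÷ 3 → quotient 2, remainder 1
3 ÷ 1 → quotient 3, remainder 0

[45; 1, 2, 3, 2, 3]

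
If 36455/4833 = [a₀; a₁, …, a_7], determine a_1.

36455 ÷ 4833 → quotient 7, remainder 2624
4833 ÷ 2624 → quotient 1, remainder 2209

1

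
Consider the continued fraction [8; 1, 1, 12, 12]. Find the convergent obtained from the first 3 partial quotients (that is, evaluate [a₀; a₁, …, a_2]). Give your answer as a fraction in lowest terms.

17/2

Start with 1.
1 + 1/(1/1) = 1 + 1/1 = 2/1
8 + 1/(2/1) = 8 + 1/2 = 17/2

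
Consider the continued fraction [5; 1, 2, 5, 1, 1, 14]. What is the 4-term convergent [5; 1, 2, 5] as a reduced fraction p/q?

Start with 5.
2 + 1/(5/1) = 2 + 1/5 = 11/5
1 + 1/(11/5) = 1 + 5/11 = 16/11
5 + 1/(16/11) = 5 + 11/16 = 91/16

91/16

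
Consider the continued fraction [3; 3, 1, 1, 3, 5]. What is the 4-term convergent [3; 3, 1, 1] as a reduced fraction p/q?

Compute successive convergents:
a_0 = 3: 3/1
a_1 = 3: 10/3
a_2 = 1: 13/4
a_3 = 1: 23/7

23/7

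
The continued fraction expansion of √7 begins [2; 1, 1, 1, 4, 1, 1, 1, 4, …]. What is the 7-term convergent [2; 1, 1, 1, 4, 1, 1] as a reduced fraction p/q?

Collapse the nested fraction from the inside out:
Start with 1.
1 + 1/(1/1) = 1 + 1/1 = 2/1
4 + 1/(2/1) = 4 + 1/2 = 9/2
1 + 1/(9/2) = 1 + 2/9 = 11/9
1 + 1/(11/9) = 1 + 9/11 = 20/11
1 + 1/(20/11) = 1 + 11/20 = 31/20
2 + 1/(31/20) = 2 + 20/31 = 82/31

82/31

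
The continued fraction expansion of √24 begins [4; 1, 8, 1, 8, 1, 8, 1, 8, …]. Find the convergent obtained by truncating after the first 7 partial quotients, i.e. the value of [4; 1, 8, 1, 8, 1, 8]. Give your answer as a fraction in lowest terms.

4316/881

a_0 = 4: 4/1
a_1 = 1: 5/1
a_2 = 8: 44/9
a_3 = 1: 49/10
a_4 = 8: 436/89
a_5 = 1: 485/99
a_6 = 8: 4316/881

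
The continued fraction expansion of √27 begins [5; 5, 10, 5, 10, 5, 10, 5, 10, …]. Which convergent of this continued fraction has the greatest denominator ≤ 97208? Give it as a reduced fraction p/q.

List convergents until the denominator exceeds the bound:
a_0 = 5: 5/1  (≤ bound)
a_1 = 5: 26/5  (≤ bound)
a_2 = 10: 265/51  (≤ bound)
a_3 = 5: 1351/260  (≤ bound)
a_4 = 10: 13775/2651  (≤ bound)
a_5 = 5: 70226/13515  (≤ bound)
a_6 = 10: 716035/137801  (> 97208, stop)

70226/13515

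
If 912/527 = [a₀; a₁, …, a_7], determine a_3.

1

912 = 1·527 + 385, so a_0 = 1
527 = 1·385 + 142, so a_1 = 1
385 = 2·142 + 101, so a_2 = 2
142 = 1·101 + 41, so a_3 = 1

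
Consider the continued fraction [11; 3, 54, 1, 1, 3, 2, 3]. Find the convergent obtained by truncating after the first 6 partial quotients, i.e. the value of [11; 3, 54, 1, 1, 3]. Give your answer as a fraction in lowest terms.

a_0 = 11: 11/1
a_1 = 3: 34/3
a_2 = 54: 1847/163
a_3 = 1: 1881/166
a_4 = 1: 3728/329
a_5 = 3: 13065/1153

13065/1153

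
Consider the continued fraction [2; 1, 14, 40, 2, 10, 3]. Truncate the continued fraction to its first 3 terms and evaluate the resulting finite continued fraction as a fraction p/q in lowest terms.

Use the convergent recurrence hₖ = aₖ·hₖ₋₁ + hₖ₋₂ (and likewise for the denominators kₖ):
a_0 = 2: 2/1
a_1 = 1: 3/1
a_2 = 14: 44/15

44/15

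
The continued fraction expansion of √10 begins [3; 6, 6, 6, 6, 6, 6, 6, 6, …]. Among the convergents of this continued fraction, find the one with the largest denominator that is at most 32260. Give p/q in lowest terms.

List convergents until the denominator exceeds the bound:
a_0 = 3: 3/1  (≤ bound)
a_1 = 6: 19/6  (≤ bound)
a_2 = 6: 117/37  (≤ bound)
a_3 = 6: 721/228  (≤ bound)
a_4 = 6: 4443/1405  (≤ bound)
a_5 = 6: 27379/8658  (≤ bound)
a_6 = 6: 168717/53353  (> 32260, stop)

27379/8658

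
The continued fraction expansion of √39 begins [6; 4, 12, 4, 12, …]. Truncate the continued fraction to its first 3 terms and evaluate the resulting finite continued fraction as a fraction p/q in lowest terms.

a_0 = 6: 6/1
a_1 = 4: 25/4
a_2 = 12: 306/49

306/49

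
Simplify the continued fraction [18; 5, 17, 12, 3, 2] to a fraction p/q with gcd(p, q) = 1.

Start with 2.
3 + 1/(2/1) = 3 + 1/2 = 7/2
12 + 1/(7/2) = 12 + 2/7 = 86/7
17 + 1/(86/7) = 17 + 7/86 = 1469/86
5 + 1/(1469/86) = 5 + 86/1469 = 7431/1469
18 + 1/(7431/1469) = 18 + 1469/7431 = 135227/7431

135227/7431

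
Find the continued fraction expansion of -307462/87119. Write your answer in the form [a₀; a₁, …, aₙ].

⌊-307462/87119⌋ = -4, remainder 41014
⌊87119/41014⌋ = 2, remainder 5091
⌊41014/5091⌋ = 8, remainder 286
⌊5091/286⌋ = 17, remainder 229
⌊286/229⌋ = 1, remainder 57
⌊229/57⌋ = 4, remainder 1
⌊57/1⌋ = 57, remainder 0

[-4; 2, 8, 17, 1, 4, 57]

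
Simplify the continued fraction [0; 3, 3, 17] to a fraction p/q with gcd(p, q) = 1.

Build up convergents one term at a time:
a_0 = 0: 0/1
a_1 = 3: 1/3
a_2 = 3: 3/10
a_3 = 17: 52/173

52/173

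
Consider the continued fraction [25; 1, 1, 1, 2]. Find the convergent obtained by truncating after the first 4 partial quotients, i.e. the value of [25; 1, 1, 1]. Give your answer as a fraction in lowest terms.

a_0 = 25: 25/1
a_1 = 1: 26/1
a_2 = 1: 51/2
a_3 = 1: 77/3

77/3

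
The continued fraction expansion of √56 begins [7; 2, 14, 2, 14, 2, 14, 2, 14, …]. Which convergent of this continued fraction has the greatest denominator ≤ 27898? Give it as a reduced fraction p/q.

List convergents until the denominator exceeds the bound:
a_0 = 7: 7/1  (≤ bound)
a_1 = 2: 15/2  (≤ bound)
a_2 = 14: 217/29  (≤ bound)
a_3 = 2: 449/60  (≤ bound)
a_4 = 14: 6503/869  (≤ bound)
a_5 = 2: 13455/1798  (≤ bound)
a_6 = 14: 194873/26041  (≤ bound)
a_7 = 2: 403201/53880  (> 27898, stop)

194873/26041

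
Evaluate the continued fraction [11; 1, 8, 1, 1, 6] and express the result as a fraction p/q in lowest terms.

1475/124

Use the convergent recurrence hₖ = aₖ·hₖ₋₁ + hₖ₋₂ (and likewise for the denominators kₖ):
a_0 = 11: 11/1
a_1 = 1: 12/1
a_2 = 8: 107/9
a_3 = 1: 119/10
a_4 = 1: 226/19
a_5 = 6: 1475/124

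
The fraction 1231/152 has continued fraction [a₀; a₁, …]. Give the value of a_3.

⌊1231/152⌋ = 8, remainder 15
⌊152/15⌋ = 10, remainder 2
⌊15/2⌋ = 7, remainder 1
⌊2/1⌋ = 2, remainder 0

2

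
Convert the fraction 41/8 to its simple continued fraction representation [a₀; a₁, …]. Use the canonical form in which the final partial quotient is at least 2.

[5; 8]

Run the Euclidean algorithm, recording each quotient:
⌊41/8⌋ = 5, remainder 1
⌊8/1⌋ = 8, remainder 0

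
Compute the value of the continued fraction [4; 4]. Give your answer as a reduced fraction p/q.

Starting at the tail and folding back:
Start with 4.
4 + 1/(4/1) = 4 + 1/4 = 17/4

17/4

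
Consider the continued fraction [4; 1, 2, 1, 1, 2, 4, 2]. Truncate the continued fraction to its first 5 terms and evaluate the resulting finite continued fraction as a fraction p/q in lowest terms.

Start with 1.
1 + 1/(1/1) = 1 + 1/1 = 2/1
2 + 1/(2/1) = 2 + 1/2 = 5/2
1 + 1/(5/2) = 1 + 2/5 = 7/5
4 + 1/(7/5) = 4 + 5/7 = 33/7

33/7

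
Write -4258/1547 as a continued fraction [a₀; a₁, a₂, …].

Repeatedly divide and take the remainder:
-4258 ÷ 1547 → quotient -3, remainder 383
1547 ÷ 383 → quotient 4, remainder 15
383 ÷ 15 → quotient 25, remainder 8
15 ÷ 8 → quotient 1, remainder 7
8 ÷ 7 → quotient 1, remainder 1
7 ÷ 1 → quotient 7, remainder 0

[-3; 4, 25, 1, 1, 7]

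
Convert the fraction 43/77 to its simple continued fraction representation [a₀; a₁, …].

[0; 1, 1, 3, 1, 3, 2]

43 = 0·77 + 43, so a_0 = 0
77 = 1·43 + 34, so a_1 = 1
43 = 1·34 + 9, so a_2 = 1
34 = 3·9 + 7, so a_3 = 3
9 = 1·7 + 2, so a_4 = 1
7 = 3·2 + 1, so a_5 = 3
2 = 2·1 + 0, so a_6 = 2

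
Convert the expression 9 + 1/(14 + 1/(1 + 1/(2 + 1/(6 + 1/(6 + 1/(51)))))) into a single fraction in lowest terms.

Compute successive convergents:
a_0 = 9: 9/1
a_1 = 14: 127/14
a_2 = 1: 136/15
a_3 = 2: 399/44
a_4 = 6: 2530/279
a_5 = 6: 15579/1718
a_6 = 51: 797059/87897

797059/87897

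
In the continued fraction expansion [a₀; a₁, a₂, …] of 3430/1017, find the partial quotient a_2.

1

Repeatedly divide and take the remainder:
⌊3430/1017⌋ = 3, remainder 379
⌊1017/379⌋ = 2, remainder 259
⌊379/259⌋ = 1, remainder 120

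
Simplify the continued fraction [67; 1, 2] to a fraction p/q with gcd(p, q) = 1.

Start with 2.
1 + 1/(2/1) = 1 + 1/2 = 3/2
67 + 1/(3/2) = 67 + 2/3 = 203/3

203/3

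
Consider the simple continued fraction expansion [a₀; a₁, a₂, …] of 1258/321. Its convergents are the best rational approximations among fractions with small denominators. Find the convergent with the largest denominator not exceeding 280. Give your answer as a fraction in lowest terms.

List convergents until the denominator exceeds the bound:
a_0 = 3: 3/1  (≤ bound)
a_1 = 1: 4/1  (≤ bound)
a_2 = 11: 47/12  (≤ bound)
a_3 = 2: 98/25  (≤ bound)
a_4 = 1: 145/37  (≤ bound)
a_5 = 8: 1258/321  (> 280, stop)

145/37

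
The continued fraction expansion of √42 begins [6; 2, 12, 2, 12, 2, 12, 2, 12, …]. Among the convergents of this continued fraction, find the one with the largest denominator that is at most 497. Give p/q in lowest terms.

a_0 = 6: 6/1  (≤ bound)
a_1 = 2: 13/2  (≤ bound)
a_2 = 12: 162/25  (≤ bound)
a_3 = 2: 337/52  (≤ bound)
a_4 = 12: 4206/649  (> 497, stop)

337/52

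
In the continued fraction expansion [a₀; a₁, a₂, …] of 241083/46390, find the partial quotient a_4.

Repeatedly divide and take the remainder:
⌊241083/46390⌋ = 5, remainder 9133
⌊46390/9133⌋ = 5, remainder 725
⌊9133/725⌋ = 12, remainder 433
⌊725/433⌋ = 1, remainder 292
⌊433/292⌋ = 1, remainder 141

1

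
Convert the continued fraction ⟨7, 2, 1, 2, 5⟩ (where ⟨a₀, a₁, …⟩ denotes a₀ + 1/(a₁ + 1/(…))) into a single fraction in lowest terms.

317/43

a_0 = 7: 7/1
a_1 = 2: 15/2
a_2 = 1: 22/3
a_3 = 2: 59/8
a_4 = 5: 317/43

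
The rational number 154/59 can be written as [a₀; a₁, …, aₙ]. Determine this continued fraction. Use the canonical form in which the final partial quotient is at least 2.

[2; 1, 1, 1, 1, 3, 3]

154 ÷ 59 → quotient 2, remainder 36
59 ÷ 36 → quotient 1, remainder 23
36 ÷ 23 → quotient 1, remainder 13
23 ÷ 13 → quotient 1, remainder 10
13 ÷ 10 → quotient 1, remainder 3
10 ÷ 3 → quotient 3, remainder 1
3 ÷ 1 → quotient 3, remainder 0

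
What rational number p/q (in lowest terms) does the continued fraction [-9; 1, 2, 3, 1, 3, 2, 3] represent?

a_0 = -9: -9/1
a_1 = 1: -8/1
a_2 = 2: -25/3
a_3 = 3: -83/10
a_4 = 1: -108/13
a_5 = 3: -407/49
a_6 = 2: -922/111
a_7 = 3: -3173/382

-3173/382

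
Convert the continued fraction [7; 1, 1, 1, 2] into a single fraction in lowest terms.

a_0 = 7: 7/1
a_1 = 1: 8/1
a_2 = 1: 15/2
a_3 = 1: 23/3
a_4 = 2: 61/8

61/8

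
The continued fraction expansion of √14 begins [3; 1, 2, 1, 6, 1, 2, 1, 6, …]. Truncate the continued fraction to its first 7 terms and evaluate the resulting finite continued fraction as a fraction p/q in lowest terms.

333/89

Collapse the nested fraction from the inside out:
Start with 2.
1 + 1/(2/1) = 1 + 1/2 = 3/2
6 + 1/(3/2) = 6 + 2/3 = 20/3
1 + 1/(20/3) = 1 + 3/20 = 23/20
2 + 1/(23/20) = 2 + 20/23 = 66/23
1 + 1/(66/23) = 1 + 23/66 = 89/66
3 + 1/(89/66) = 3 + 66/89 = 333/89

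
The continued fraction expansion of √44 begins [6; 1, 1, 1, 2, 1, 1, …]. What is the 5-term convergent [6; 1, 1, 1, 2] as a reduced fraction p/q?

53/8

Work from the innermost term outward:
Start with 2.
1 + 1/(2/1) = 1 + 1/2 = 3/2
1 + 1/(3/2) = 1 + 2/3 = 5/3
1 + 1/(5/3) = 1 + 3/5 = 8/5
6 + 1/(8/5) = 6 + 5/8 = 53/8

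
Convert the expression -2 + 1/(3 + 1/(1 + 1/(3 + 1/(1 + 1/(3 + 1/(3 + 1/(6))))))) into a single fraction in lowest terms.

-2573/1482

Starting at the tail and folding back:
Start with 6.
3 + 1/(6/1) = 3 + 1/6 = 19/6
3 + 1/(19/6) = 3 + 6/19 = 63/19
1 + 1/(63/19) = 1 + 19/63 = 82/63
3 + 1/(82/63) = 3 + 63/82 = 309/82
1 + 1/(309/82) = 1 + 82/309 = 391/309
3 + 1/(391/309) = 3 + 309/391 = 1482/391
-2 + 1/(1482/391) = -2 + 391/1482 = -2573/1482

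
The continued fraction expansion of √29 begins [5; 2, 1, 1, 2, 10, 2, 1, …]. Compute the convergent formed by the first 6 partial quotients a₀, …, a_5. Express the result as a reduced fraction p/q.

a_0 = 5: 5/1
a_1 = 2: 11/2
a_2 = 1: 16/3
a_3 = 1: 27/5
a_4 = 2: 70/13
a_5 = 10: 727/135

727/135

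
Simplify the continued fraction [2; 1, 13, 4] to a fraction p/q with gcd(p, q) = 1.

167/57

Start with 4.
13 + 1/(4/1) = 13 + 1/4 = 53/4
1 + 1/(53/4) = 1 + 4/53 = 57/53
2 + 1/(57/53) = 2 + 53/57 = 167/57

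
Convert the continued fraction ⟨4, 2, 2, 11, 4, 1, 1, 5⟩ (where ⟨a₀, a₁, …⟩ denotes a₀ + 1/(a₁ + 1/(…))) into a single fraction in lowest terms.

Starting at the tail and folding back:
Start with 5.
1 + 1/(5/1) = 1 + 1/5 = 6/5
1 + 1/(6/5) = 1 + 5/6 = 11/6
4 + 1/(11/6) = 4 + 6/11 = 50/11
11 + 1/(50/11) = 11 + 11/50 = 561/50
2 + 1/(561/50) = 2 + 50/561 = 1172/561
2 + 1/(1172/561) = 2 + 561/1172 = 2905/1172
4 + 1/(2905/1172) = 4 + 1172/2905 = 12792/2905

12792/2905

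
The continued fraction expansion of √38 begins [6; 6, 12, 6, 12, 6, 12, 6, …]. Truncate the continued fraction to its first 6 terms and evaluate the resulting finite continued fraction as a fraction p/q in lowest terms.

202501/32850

Start with 6.
12 + 1/(6/1) = 12 + 1/6 = 73/6
6 + 1/(73/6) = 6 + 6/73 = 444/73
12 + 1/(444/73) = 12 + 73/444 = 5401/444
6 + 1/(5401/444) = 6 + 444/5401 = 32850/5401
6 + 1/(32850/5401) = 6 + 5401/32850 = 202501/32850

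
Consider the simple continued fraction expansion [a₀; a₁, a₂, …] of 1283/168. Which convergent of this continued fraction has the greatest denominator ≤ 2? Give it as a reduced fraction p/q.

15/2

List convergents until the denominator exceeds the bound:
a_0 = 7: 7/1  (≤ bound)
a_1 = 1: 8/1  (≤ bound)
a_2 = 1: 15/2  (≤ bound)
a_3 = 1: 23/3  (> 2, stop)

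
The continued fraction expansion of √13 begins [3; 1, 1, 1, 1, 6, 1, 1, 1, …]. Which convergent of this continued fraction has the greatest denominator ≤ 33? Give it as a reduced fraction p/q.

a_0 = 3: 3/1  (≤ bound)
a_1 = 1: 4/1  (≤ bound)
a_2 = 1: 7/2  (≤ bound)
a_3 = 1: 11/3  (≤ bound)
a_4 = 1: 18/5  (≤ bound)
a_5 = 6: 119/33  (≤ bound)
a_6 = 1: 137/38  (> 33, stop)

119/33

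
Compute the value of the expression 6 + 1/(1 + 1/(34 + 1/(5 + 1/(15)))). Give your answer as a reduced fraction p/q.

Start with 15.
5 + 1/(15/1) = 5 + 1/15 = 76/15
34 + 1/(76/15) = 34 + 15/76 = 2599/76
1 + 1/(2599/76) = 1 + 76/2599 = 2675/2599
6 + 1/(2675/2599) = 6 + 2599/2675 = 18649/2675

18649/2675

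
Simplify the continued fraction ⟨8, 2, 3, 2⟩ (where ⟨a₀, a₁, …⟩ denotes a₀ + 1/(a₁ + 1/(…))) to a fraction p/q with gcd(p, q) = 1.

135/16

Use the convergent recurrence hₖ = aₖ·hₖ₋₁ + hₖ₋₂ (and likewise for the denominators kₖ):
a_0 = 8: 8/1
a_1 = 2: 17/2
a_2 = 3: 59/7
a_3 = 2: 135/16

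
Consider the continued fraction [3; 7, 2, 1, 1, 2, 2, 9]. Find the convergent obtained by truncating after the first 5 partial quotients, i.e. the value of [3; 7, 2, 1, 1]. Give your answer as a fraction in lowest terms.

116/37

Start with 1.
1 + 1/(1/1) = 1 + 1/1 = 2/1
2 + 1/(2/1) = 2 + 1/2 = 5/2
7 + 1/(5/2) = 7 + 2/5 = 37/5
3 + 1/(37/5) = 3 + 5/37 = 116/37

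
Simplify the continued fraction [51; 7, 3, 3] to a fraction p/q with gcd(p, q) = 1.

Start with 3.
3 + 1/(3/1) = 3 + 1/3 = 10/3
7 + 1/(10/3) = 7 + 3/10 = 73/10
51 + 1/(73/10) = 51 + 10/73 = 3733/73

3733/73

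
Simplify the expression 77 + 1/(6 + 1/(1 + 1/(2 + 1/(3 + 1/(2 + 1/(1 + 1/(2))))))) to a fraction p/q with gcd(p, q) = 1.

45981/596

Start with 2.
1 + 1/(2/1) = 1 + 1/2 = 3/2
2 + 1/(3/2) = 2 + 2/3 = 8/3
3 + 1/(8/3) = 3 + 3/8 = 27/8
2 + 1/(27/8) = 2 + 8/27 = 62/27
1 + 1/(62/27) = 1 + 27/62 = 89/62
6 + 1/(89/62) = 6 + 62/89 = 596/89
77 + 1/(596/89) = 77 + 89/596 = 45981/596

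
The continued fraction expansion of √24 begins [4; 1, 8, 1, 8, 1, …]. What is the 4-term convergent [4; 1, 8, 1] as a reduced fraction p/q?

Start with 1.
8 + 1/(1/1) = 8 + 1/1 = 9/1
1 + 1/(9/1) = 1 + 1/9 = 10/9
4 + 1/(10/9) = 4 + 9/10 = 49/10

49/10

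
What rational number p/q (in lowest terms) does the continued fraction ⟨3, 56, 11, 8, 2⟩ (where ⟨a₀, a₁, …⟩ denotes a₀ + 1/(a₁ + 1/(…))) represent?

Start with 2.
8 + 1/(2/1) = 8 + 1/2 = 17/2
11 + 1/(17/2) = 11 + 2/17 = 189/17
56 + 1/(189/17) = 56 + 17/189 = 10601/189
3 + 1/(10601/189) = 3 + 189/10601 = 31992/10601

31992/10601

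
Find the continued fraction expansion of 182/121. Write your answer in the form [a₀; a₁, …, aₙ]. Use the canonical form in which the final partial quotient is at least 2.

[1; 1, 1, 60]

Repeatedly divide and take the remainder:
182 = 1·121 + 61, so a_0 = 1
121 = 1·61 + 60, so a_1 = 1
61 = 1·60 + 1, so a_2 = 1
60 = 60·1 + 0, so a_3 = 60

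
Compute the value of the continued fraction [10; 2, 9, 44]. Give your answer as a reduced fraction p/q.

8777/838

Collapse the nested fraction from the inside out:
Start with 44.
9 + 1/(44/1) = 9 + 1/44 = 397/44
2 + 1/(397/44) = 2 + 44/397 = 838/397
10 + 1/(838/397) = 10 + 397/838 = 8777/838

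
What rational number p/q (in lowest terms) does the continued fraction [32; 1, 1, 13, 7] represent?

6211/191

Build up convergents one term at a time:
a_0 = 32: 32/1
a_1 = 1: 33/1
a_2 = 1: 65/2
a_3 = 13: 878/27
a_4 = 7: 6211/191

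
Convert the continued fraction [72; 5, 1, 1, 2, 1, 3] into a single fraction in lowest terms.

10466/145

Build up convergents one term at a time:
a_0 = 72: 72/1
a_1 = 5: 361/5
a_2 = 1: 433/6
a_3 = 1: 794/11
a_4 = 2: 2021/28
a_5 = 1: 2815/39
a_6 = 3: 10466/145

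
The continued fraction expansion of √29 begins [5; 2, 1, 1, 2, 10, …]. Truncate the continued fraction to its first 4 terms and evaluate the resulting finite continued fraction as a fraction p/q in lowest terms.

Build up convergents one term at a time:
a_0 = 5: 5/1
a_1 = 2: 11/2
a_2 = 1: 16/3
a_3 = 1: 27/5

27/5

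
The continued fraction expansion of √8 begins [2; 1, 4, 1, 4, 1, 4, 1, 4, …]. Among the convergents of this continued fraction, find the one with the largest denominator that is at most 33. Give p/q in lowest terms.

a_0 = 2: 2/1  (≤ bound)
a_1 = 1: 3/1  (≤ bound)
a_2 = 4: 14/5  (≤ bound)
a_3 = 1: 17/6  (≤ bound)
a_4 = 4: 82/29  (≤ bound)
a_5 = 1: 99/35  (> 33, stop)

82/29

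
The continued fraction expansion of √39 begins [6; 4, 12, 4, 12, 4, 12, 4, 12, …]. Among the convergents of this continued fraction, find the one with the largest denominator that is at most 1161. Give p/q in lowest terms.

1249/200

List convergents until the denominator exceeds the bound:
a_0 = 6: 6/1  (≤ bound)
a_1 = 4: 25/4  (≤ bound)
a_2 = 12: 306/49  (≤ bound)
a_3 = 4: 1249/200  (≤ bound)
a_4 = 12: 15294/2449  (> 1161, stop)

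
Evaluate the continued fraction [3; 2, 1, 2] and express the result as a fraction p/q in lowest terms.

Start with 2.
1 + 1/(2/1) = 1 + 1/2 = 3/2
2 + 1/(3/2) = 2 + 2/3 = 8/3
3 + 1/(8/3) = 3 + 3/8 = 27/8

27/8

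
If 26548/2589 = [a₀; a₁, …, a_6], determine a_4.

Run the Euclidean algorithm, recording each quotient:
26548 ÷ 2589 → quotient 10, remainder 658
2589 ÷ 658 → quotient 3, remainder 615
658 ÷ 615 → quotient 1, remainder 43
615 ÷ 43 → quotient 14, remainder 13
43 ÷ 13 → quotient 3, remainder 4

3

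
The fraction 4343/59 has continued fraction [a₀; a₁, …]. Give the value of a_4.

1

Repeatedly divide and take the remainder:
4343 ÷ 59 → quotient 73, remainder 36
59 ÷ 36 → quotient 1, remainder 23
36 ÷ 23 → quotient 1, remainder 13
23 ÷ 13 → quotient 1, remainder 10
13 ÷ 10 → quotient 1, remainder 3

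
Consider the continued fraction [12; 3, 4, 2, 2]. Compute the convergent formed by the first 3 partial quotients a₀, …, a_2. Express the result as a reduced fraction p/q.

Start with 4.
3 + 1/(4/1) = 3 + 1/4 = 13/4
12 + 1/(13/4) = 12 + 4/13 = 160/13

160/13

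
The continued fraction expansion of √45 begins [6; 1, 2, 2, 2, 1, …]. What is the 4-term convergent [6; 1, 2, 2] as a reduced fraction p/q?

Start with 2.
2 + 1/(2/1) = 2 + 1/2 = 5/2
1 + 1/(5/2) = 1 + 2/5 = 7/5
6 + 1/(7/5) = 6 + 5/7 = 47/7

47/7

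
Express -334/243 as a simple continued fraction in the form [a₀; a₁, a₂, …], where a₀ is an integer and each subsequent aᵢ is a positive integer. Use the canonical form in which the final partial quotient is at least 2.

[-2; 1, 1, 1, 2, 30]

Repeatedly divide and take the remainder:
⌊-334/243⌋ = -2, remainder 152
⌊243/152⌋ = 1, remainder 91
⌊152/91⌋ = 1, remainder 61
⌊91/61⌋ = 1, remainder 30
⌊61/30⌋ = 2, remainder 1
⌊30/1⌋ = 30, remainder 0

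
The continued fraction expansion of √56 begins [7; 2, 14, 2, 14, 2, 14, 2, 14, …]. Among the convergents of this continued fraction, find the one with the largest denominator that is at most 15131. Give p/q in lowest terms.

13455/1798

a_0 = 7: 7/1  (≤ bound)
a_1 = 2: 15/2  (≤ bound)
a_2 = 14: 217/29  (≤ bound)
a_3 = 2: 449/60  (≤ bound)
a_4 = 14: 6503/869  (≤ bound)
a_5 = 2: 13455/1798  (≤ bound)
a_6 = 14: 194873/26041  (> 15131, stop)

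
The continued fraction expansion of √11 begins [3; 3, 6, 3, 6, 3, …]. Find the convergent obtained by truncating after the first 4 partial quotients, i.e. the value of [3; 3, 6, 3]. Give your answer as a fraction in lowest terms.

199/60

Compute successive convergents:
a_0 = 3: 3/1
a_1 = 3: 10/3
a_2 = 6: 63/19
a_3 = 3: 199/60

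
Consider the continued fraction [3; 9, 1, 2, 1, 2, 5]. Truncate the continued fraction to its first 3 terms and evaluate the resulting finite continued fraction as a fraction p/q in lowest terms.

Start with 1.
9 + 1/(1/1) = 9 + 1/1 = 10/1
3 + 1/(10/1) = 3 + 1/10 = 31/10

31/10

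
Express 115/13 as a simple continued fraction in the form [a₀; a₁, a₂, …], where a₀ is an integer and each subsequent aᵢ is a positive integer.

Apply division with remainder until the remainder is 0:
⌊115/13⌋ = 8, remainder 11
⌊13/11⌋ = 1, remainder 2
⌊11/2⌋ = 5, remainder 1
⌊2/1⌋ = 2, remainder 0

[8; 1, 5, 2]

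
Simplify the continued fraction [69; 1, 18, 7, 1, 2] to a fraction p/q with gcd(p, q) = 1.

30777/440

Collapse the nested fraction from the inside out:
Start with 2.
1 + 1/(2/1) = 1 + 1/2 = 3/2
7 + 1/(3/2) = 7 + 2/3 = 23/3
18 + 1/(23/3) = 18 + 3/23 = 417/23
1 + 1/(417/23) = 1 + 23/417 = 440/417
69 + 1/(440/417) = 69 + 417/440 = 30777/440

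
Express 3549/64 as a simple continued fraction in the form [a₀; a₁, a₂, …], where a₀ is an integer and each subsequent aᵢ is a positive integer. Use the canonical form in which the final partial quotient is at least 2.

[55; 2, 4, 1, 5]

3549 = 55·64 + 29, so a_0 = 55
64 = 2·29 + 6, so a_1 = 2
29 = 4·6 + 5, so a_2 = 4
6 = 1·5 + 1, so a_3 = 1
5 = 5·1 + 0, so a_4 = 5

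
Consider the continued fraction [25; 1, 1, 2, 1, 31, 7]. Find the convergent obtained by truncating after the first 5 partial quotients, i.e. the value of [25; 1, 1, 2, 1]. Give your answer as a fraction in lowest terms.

179/7

Collapse the nested fraction from the inside out:
Start with 1.
2 + 1/(1/1) = 2 + 1/1 = 3/1
1 + 1/(3/1) = 1 + 1/3 = 4/3
1 + 1/(4/3) = 1 + 3/4 = 7/4
25 + 1/(7/4) = 25 + 4/7 = 179/7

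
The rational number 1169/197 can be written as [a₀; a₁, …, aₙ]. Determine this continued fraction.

⌊1169/197⌋ = 5, remainder 184
⌊197/184⌋ = 1, remainder 13
⌊184/13⌋ = 14, remainder 2
⌊13/2⌋ = 6, remainder 1
⌊2/1⌋ = 2, remainder 0

[5; 1, 14, 6, 2]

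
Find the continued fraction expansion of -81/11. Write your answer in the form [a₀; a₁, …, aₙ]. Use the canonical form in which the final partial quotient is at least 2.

Apply division with remainder until the remainder is 0:
-81 ÷ 11 → quotient -8, remainder 7
11 ÷ 7 → quotient 1, remainder 4
7 ÷ 4 → quotient 1, remainder 3
4 ÷ 3 → quotient 1, remainder 1
3 ÷ 1 → quotient 3, remainder 0

[-8; 1, 1, 1, 3]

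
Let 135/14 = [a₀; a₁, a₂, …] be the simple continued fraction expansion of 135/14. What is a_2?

1

135 = 9·14 + 9, so a_0 = 9
14 = 1·9 + 5, so a_1 = 1
9 = 1·5 + 4, so a_2 = 1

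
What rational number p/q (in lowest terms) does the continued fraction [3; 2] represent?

7/2

a_0 = 3: 3/1
a_1 = 2: 7/2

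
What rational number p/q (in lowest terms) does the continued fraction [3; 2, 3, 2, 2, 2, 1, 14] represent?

6721/1956

Build up convergents one term at a time:
a_0 = 3: 3/1
a_1 = 2: 7/2
a_2 = 3: 24/7
a_3 = 2: 55/16
a_4 = 2: 134/39
a_5 = 2: 323/94
a_6 = 1: 457/133
a_7 = 14: 6721/1956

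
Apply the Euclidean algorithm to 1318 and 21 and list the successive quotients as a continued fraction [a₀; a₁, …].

1318 = 62·21 + 16, so a_0 = 62
21 = 1·16 + 5, so a_1 = 1
16 = 3·5 + 1, so a_2 = 3
5 = 5·1 + 0, so a_3 = 5

[62; 1, 3, 5]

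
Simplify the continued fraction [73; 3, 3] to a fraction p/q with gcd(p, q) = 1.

Starting at the tail and folding back:
Start with 3.
3 + 1/(3/1) = 3 + 1/3 = 10/3
73 + 1/(10/3) = 73 + 3/10 = 733/10

733/10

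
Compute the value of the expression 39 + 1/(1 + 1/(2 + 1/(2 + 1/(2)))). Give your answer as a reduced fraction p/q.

675/17

a_0 = 39: 39/1
a_1 = 1: 40/1
a_2 = 2: 119/3
a_3 = 2: 278/7
a_4 = 2: 675/17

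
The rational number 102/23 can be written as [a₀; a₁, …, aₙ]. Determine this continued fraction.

[4; 2, 3, 3]

⌊102/23⌋ = 4, remainder 10
⌊23/10⌋ = 2, remainder 3
⌊10/3⌋ = 3, remainder 1
⌊3/1⌋ = 3, remainder 0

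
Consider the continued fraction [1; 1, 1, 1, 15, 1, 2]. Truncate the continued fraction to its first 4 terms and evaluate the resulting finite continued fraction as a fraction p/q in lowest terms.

Start with 1.
1 + 1/(1/1) = 1 + 1/1 = 2/1
1 + 1/(2/1) = 1 + 1/2 = 3/2
1 + 1/(3/2) = 1 + 2/3 = 5/3

5/3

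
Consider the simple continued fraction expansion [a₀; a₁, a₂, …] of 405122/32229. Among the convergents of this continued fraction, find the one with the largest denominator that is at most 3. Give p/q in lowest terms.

25/2

List convergents until the denominator exceeds the bound:
a_0 = 12: 12/1  (≤ bound)
a_1 = 1: 13/1  (≤ bound)
a_2 = 1: 25/2  (≤ bound)
a_3 = 3: 88/7  (> 3, stop)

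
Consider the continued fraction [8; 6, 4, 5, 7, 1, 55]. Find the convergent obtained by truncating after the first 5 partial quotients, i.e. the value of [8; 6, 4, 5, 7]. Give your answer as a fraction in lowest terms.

Use the convergent recurrence hₖ = aₖ·hₖ₋₁ + hₖ₋₂ (and likewise for the denominators kₖ):
a_0 = 8: 8/1
a_1 = 6: 49/6
a_2 = 4: 204/25
a_3 = 5: 1069/131
a_4 = 7: 7687/942

7687/942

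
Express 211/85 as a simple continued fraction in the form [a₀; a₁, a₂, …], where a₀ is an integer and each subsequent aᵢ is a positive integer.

[2; 2, 13, 1, 2]

211 ÷ 85 → quotient 2, remainder 41
85 ÷ 41 → quotient 2, remainder 3
41 ÷ 3 → quotient 13, remainder 2
3 ÷ 2 → quotient 1, remainder 1
2 ÷ 1 → quotient 2, remainder 0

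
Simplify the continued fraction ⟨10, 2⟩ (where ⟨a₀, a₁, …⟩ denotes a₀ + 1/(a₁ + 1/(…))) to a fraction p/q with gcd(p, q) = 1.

Build up convergents one term at a time:
a_0 = 10: 10/1
a_1 = 2: 21/2

21/2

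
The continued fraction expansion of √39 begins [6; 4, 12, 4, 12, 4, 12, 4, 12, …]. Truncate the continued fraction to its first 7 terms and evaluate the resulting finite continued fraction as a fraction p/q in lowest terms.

764394/122401

Start with 12.
4 + 1/(12/1) = 4 + 1/12 = 49/12
12 + 1/(49/12) = 12 + 12/49 = 600/49
4 + 1/(600/49) = 4 + 49/600 = 2449/600
12 + 1/(2449/600) = 12 + 600/2449 = 29988/2449
4 + 1/(29988/2449) = 4 + 2449/29988 = 122401/29988
6 + 1/(122401/29988) = 6 + 29988/122401 = 764394/122401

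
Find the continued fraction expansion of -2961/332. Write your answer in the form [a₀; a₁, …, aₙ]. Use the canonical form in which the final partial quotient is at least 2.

[-9; 12, 3, 2, 1, 2]

Repeatedly divide and take the remainder:
-2961 ÷ 332 → quotient -9, remainder 27
332 ÷ 27 → quotient 12, remainder 8
27 ÷ 8 → quotient 3, remainder 3
8 ÷ 3 → quotient 2, remainder 2
3 ÷ 2 → quotient 1, remainder 1
2 ÷ 1 → quotient 2, remainder 0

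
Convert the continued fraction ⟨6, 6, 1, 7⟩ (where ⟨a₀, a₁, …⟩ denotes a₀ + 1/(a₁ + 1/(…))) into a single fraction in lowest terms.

Use the convergent recurrence hₖ = aₖ·hₖ₋₁ + hₖ₋₂ (and likewise for the denominators kₖ):
a_0 = 6: 6/1
a_1 = 6: 37/6
a_2 = 1: 43/7
a_3 = 7: 338/55

338/55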